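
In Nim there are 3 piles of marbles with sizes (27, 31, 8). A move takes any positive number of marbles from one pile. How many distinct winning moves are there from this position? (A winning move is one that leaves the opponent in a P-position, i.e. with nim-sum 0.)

3

Nim-sum: 27 ^ 31 ^ 8 = 12.
The overall nim-sum is X = 12. A pile of size p has a winning move iff p XOR X < p (reduce it to p XOR X).
  27: 27 XOR 12 = 23 < 27 — winning move (to 23).
  31: 31 XOR 12 = 19 < 31 — winning move (to 19).
  8: 8 XOR 12 = 4 < 8 — winning move (to 4).
That gives 3 winning moves.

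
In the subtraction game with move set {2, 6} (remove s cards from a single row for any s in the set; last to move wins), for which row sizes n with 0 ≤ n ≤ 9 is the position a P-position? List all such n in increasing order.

0, 1, 4, 5, 8, 9

Grundy values for subtraction set {2, 6}:
g(0) = mex{} = 0
g(1) = mex{} = 0
g(2) = mex{0} = 1
g(3) = mex{0} = 1
g(4) = mex{1} = 0
g(5) = mex{1} = 0
g(6) = mex{0} = 1
g(7) = mex{0} = 1
g(8) = mex{1} = 0
g(9) = mex{1} = 0
The P-positions (g = 0) in 0..9 are 0, 1, 4, 5, 8, 9.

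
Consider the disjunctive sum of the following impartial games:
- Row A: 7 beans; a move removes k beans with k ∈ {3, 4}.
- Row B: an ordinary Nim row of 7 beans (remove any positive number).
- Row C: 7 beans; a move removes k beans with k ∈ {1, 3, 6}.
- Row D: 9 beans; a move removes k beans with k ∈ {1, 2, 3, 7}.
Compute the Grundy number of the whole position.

5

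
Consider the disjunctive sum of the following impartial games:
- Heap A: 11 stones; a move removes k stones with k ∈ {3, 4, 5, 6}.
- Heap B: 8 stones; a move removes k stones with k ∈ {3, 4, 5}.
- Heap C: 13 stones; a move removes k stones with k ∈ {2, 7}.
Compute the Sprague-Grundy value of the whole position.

0

Build the Grundy sequence for heap A with g(k) = mex{g(k−s) : s ∈ {3, 4, 5, 6}, s ≤ k}:
g(0) = mex{} = 0
g(1) = mex{} = 0
g(2) = mex{} = 0
g(3) = mex{0} = 1
g(4) = mex{0} = 1
g(5) = mex{0} = 1
g(6) = mex{0,1} = 2
g(7) = mex{0,1} = 2
g(8) = mex{0,1} = 2
g(9) = mex{1,2} = 0
g(10) = mex{1,2} = 0
g(11) = mex{1,2} = 0
So g(11) = 0.
For heap B, compute g(0), g(1), … with moves {3, 4, 5}:
k:     0  1  2  3  4  5  6  7  8
g(k):  0  0  0  1  1  1  2  2  0
So g(8) = 0.
Build the Grundy sequence for heap C with g(k) = mex{g(k−s) : s ∈ {2, 7}, s ≤ k}:
g(0) = mex{} = 0
g(1) = mex{} = 0
g(2) = mex{0} = 1
g(3) = mex{0} = 1
g(4) = mex{1} = 0
g(5) = mex{1} = 0
g(6) = mex{0} = 1
g(7) = mex{0} = 1
g(8) = mex{0,1} = 2
g(9) = mex{1} = 0
g(10) = mex{1,2} = 0
g(11) = mex{0} = 1
g(12) = mex{0} = 1
g(13) = mex{1} = 0
So g(13) = 0.
The value of a disjunctive sum is the nim-sum of the parts.
Combined value = 0 ⊕ 0 ⊕ 0 = 0.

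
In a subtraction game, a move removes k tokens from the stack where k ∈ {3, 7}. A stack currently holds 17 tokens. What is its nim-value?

Grundy values for subtraction set {3, 7}:
k:     0  1  2  3  4  5  6  7  8  9 10 11 12 13 14 15 16 17
g(k):  0  0  0  1  1  1  0  2  2  1  0  0  0  1  1  1  0  2
So g(17) = 2.

2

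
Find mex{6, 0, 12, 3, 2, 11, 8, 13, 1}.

The values 0, 1, 2, 3 are all present; 4 is the first non-negative integer missing from the set.

4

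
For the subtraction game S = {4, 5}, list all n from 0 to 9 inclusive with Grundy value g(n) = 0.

0, 1, 2, 3, 9

Grundy values for subtraction set {4, 5}:
k:     0  1  2  3  4  5  6  7  8  9
g(k):  0  0  0  0  1  1  1  1  2  0
The P-positions (g = 0) in 0..9 are 0, 1, 2, 3, 9.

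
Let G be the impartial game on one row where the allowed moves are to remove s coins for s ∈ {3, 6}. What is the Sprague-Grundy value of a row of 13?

Compute g(0), g(1), … for moves {3, 6}:
k:     0  1  2  3  4  5  6  7  8  9 10 11 12 13
g(k):  0  0  0  1  1  1  2  2  2  0  0  0  1  1
So g(13) = 1.

1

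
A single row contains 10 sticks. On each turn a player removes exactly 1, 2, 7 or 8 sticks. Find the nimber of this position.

Compute g(0), g(1), … for moves {1, 2, 7, 8}:
g(0) = mex{} = 0
g(1) = mex{0} = 1
g(2) = mex{0,1} = 2
g(3) = mex{1,2} = 0
g(4) = mex{0,2} = 1
g(5) = mex{0,1} = 2
g(6) = mex{1,2} = 0
g(7) = mex{0,2} = 1
g(8) = mex{0,1} = 2
g(9) = mex{1,2} = 0
g(10) = mex{0,2} = 1
So g(10) = 1.

1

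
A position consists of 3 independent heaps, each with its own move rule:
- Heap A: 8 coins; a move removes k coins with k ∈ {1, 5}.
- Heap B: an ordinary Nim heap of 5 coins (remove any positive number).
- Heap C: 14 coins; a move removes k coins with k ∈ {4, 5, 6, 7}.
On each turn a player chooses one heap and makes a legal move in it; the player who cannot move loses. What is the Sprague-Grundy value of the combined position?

For heap A, compute g(0), g(1), … with moves {1, 5}:
g(0) = mex{} = 0
g(1) = mex{0} = 1
g(2) = mex{1} = 0
g(3) = mex{0} = 1
g(4) = mex{1} = 0
g(5) = mex{0} = 1
g(6) = mex{1} = 0
g(7) = mex{0} = 1
g(8) = mex{1} = 0
So g(8) = 0.
Heap B is a plain Nim heap of size 5, so its Grundy value is 5.
Grundy values for heap C (subtraction set {4, 5, 6, 7}):
g(0) = mex{} = 0
g(1) = mex{} = 0
g(2) = mex{} = 0
g(3) = mex{} = 0
g(4) = mex{0} = 1
g(5) = mex{0} = 1
g(6) = mex{0} = 1
g(7) = mex{0} = 1
g(8) = mex{0,1} = 2
g(9) = mex{0,1} = 2
g(10) = mex{0,1} = 2
g(11) = mex{1} = 0
g(12) = mex{1,2} = 0
g(13) = mex{1,2} = 0
g(14) = mex{1,2} = 0
So g(14) = 0.
The value of a disjunctive sum is the nim-sum of the parts.
Combined value = 0 XOR 5 XOR 0 = 5.

5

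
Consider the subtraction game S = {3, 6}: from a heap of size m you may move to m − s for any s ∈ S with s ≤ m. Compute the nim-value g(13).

1

Compute g(0), g(1), … for moves {3, 6}:
k:     0  1  2  3  4  5  6  7  8  9 10 11 12 13
g(k):  0  0  0  1  1  1  2  2  2  0  0  0  1  1
So g(13) = 1.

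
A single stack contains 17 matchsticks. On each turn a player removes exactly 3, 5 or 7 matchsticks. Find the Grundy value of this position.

Build the Grundy sequence with g(k) = mex{g(k−s) : s ∈ {3, 5, 7}, s ≤ k}:
k:     0  1  2  3  4  5  6  7  8  9 10 11 12 13 14 15 16 17
g(k):  0  0  0  1  1  1  2  2  2  3  0  0  0  1  1  1  2  2
So g(17) = 2.

2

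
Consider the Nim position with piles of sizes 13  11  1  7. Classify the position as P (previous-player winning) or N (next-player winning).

P-position

Compute the nim-sum pairwise:
13 XOR 11 = 6
6 XOR 1 = 7
7 XOR 7 = 0
The nim-sum is 0, so this is a P-position: the player to move is in a losing position under optimal play.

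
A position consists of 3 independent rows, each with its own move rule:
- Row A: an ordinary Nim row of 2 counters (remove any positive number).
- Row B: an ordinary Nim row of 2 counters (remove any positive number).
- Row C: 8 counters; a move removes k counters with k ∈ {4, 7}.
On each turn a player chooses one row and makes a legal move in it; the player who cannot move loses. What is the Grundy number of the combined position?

2

Row A is a plain Nim row of size 2, so its Grundy value is 2.
Row B is a plain Nim row of size 2, so its Grundy value is 2.
Build the Grundy sequence for row C with g(k) = mex{g(k−s) : s ∈ {4, 7}, s ≤ k}:
g(0) = mex{} = 0
g(1) = mex{} = 0
g(2) = mex{} = 0
g(3) = mex{} = 0
g(4) = mex{0} = 1
g(5) = mex{0} = 1
g(6) = mex{0} = 1
g(7) = mex{0} = 1
g(8) = mex{0,1} = 2
So g(8) = 2.
The value of a disjunctive sum is the nim-sum of the parts.
Combined value = 2 ⊕ 2 ⊕ 2 = 2.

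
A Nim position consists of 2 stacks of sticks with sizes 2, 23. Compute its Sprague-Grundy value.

21

Write each in binary and XOR column by column:
  00010  (2)
  10111  (23)
  -----
  10101  (21)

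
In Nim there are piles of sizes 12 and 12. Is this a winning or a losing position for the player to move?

Nim-sum: 12 XOR 12 = 0.
The nim-sum is 0, so this is a P-position: the player to move is in a losing position under optimal play.

Losing position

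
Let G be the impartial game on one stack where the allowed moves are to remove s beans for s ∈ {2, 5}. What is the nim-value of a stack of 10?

1

Grundy values for subtraction set {2, 5}:
k:     0  1  2  3  4  5  6  7  8  9 10
g(k):  0  0  1  1  0  2  1  0  0  1  1
So g(10) = 1.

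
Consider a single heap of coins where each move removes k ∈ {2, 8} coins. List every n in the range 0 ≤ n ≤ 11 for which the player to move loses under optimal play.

Compute g(0), g(1), … for moves {2, 8}:
g(0) = mex{} = 0
g(1) = mex{} = 0
g(2) = mex{0} = 1
g(3) = mex{0} = 1
g(4) = mex{1} = 0
g(5) = mex{1} = 0
g(6) = mex{0} = 1
g(7) = mex{0} = 1
g(8) = mex{0,1} = 2
g(9) = mex{0,1} = 2
g(10) = mex{1,2} = 0
g(11) = mex{1,2} = 0
The P-positions (g = 0) in 0..11 are 0, 1, 4, 5, 10, 11.

0, 1, 4, 5, 10, 11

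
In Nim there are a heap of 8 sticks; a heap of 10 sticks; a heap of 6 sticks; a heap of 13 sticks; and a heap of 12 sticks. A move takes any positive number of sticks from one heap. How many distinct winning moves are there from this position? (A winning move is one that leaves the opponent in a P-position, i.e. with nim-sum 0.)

3

Nim-sum: 8 ^ 10 ^ 6 ^ 13 ^ 12 = 5.
The overall nim-sum is X = 5. A heap of size p has a winning move iff p XOR X < p (reduce it to p XOR X).
  8: 8 XOR 5 = 13 ≥ 8 — no move.
  10: 10 XOR 5 = 15 ≥ 10 — no move.
  6: 6 XOR 5 = 3 < 6 — winning move (to 3).
  13: 13 XOR 5 = 8 < 13 — winning move (to 8).
  12: 12 XOR 5 = 9 < 12 — winning move (to 9).
That gives 3 winning moves.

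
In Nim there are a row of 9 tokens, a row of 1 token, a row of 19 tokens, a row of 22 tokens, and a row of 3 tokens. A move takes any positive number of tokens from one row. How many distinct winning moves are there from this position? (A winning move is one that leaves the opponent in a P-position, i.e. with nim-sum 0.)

1

In binary:
  01001  (9)
  00001  (1)
  10011  (19)
  10110  (22)
  00011  (3)
  -----
  01110  (14)
The overall nim-sum is X = 14. A row of size p has a winning move iff p XOR X < p (reduce it to p XOR X).
  9: 9 XOR 14 = 7 < 9 — winning move (to 7).
  1: 1 XOR 14 = 15 ≥ 1 — no move.
  19: 19 XOR 14 = 29 ≥ 19 — no move.
  22: 22 XOR 14 = 24 ≥ 22 — no move.
  3: 3 XOR 14 = 13 ≥ 3 — no move.
That gives 1 winning move.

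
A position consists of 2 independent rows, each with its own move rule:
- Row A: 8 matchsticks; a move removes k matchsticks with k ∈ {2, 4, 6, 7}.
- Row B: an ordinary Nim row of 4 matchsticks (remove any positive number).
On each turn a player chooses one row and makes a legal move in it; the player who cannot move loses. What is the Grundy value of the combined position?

0

Build the Grundy sequence for row A with g(k) = mex{g(k−s) : s ∈ {2, 4, 6, 7}, s ≤ k}:
k:     0  1  2  3  4  5  6  7  8
g(k):  0  0  1  1  2  2  3  3  4
So g(8) = 4.
Row B is a plain Nim row of size 4, so its Grundy value is 4.
By the Sprague-Grundy theorem, the Grundy value of a sum of independent games is the XOR of the component values.
Combined value = 4 ⊕ 4 = 0.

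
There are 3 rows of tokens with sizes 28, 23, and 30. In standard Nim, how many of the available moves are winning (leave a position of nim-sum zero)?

Nim-sum: 28 ^ 23 ^ 30 = 21.
The overall nim-sum is X = 21. A row of size p has a winning move iff p XOR X < p (reduce it to p XOR X).
  28: 28 XOR 21 = 9 < 28 — winning move (to 9).
  23: 23 XOR 21 = 2 < 23 — winning move (to 2).
  30: 30 XOR 21 = 11 < 30 — winning move (to 11).
That gives 3 winning moves.

3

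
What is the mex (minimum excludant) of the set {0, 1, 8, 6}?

The values 0, 1 are all present; 2 is the first non-negative integer missing from the set.

2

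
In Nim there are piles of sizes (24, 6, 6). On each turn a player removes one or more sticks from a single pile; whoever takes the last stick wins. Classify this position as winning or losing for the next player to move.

Nim-sum: 24 ⊕ 6 ⊕ 6 = 24.
The nim-sum is 24 ≠ 0, so this is an N-position: the player to move can win.

Winning position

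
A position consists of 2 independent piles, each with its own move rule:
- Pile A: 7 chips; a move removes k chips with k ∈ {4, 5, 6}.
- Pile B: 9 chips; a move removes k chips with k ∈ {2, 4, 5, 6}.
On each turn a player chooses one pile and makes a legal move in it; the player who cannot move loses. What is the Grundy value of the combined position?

1

Build the Grundy sequence for pile A with g(k) = mex{g(k−s) : s ∈ {4, 5, 6}, s ≤ k}:
g(0) = mex{} = 0
g(1) = mex{} = 0
g(2) = mex{} = 0
g(3) = mex{} = 0
g(4) = mex{0} = 1
g(5) = mex{0} = 1
g(6) = mex{0} = 1
g(7) = mex{0} = 1
So g(7) = 1.
Grundy values for pile B (subtraction set {2, 4, 5, 6}):
g(0) = mex{} = 0
g(1) = mex{} = 0
g(2) = mex{0} = 1
g(3) = mex{0} = 1
g(4) = mex{0,1} = 2
g(5) = mex{0,1} = 2
g(6) = mex{0,1,2} = 3
g(7) = mex{0,1,2} = 3
g(8) = mex{1,2,3} = 0
g(9) = mex{1,2,3} = 0
So g(9) = 0.
By the Sprague-Grundy theorem, the Grundy value of a sum of independent games is the XOR of the component values.
Combined value = 1 ⊕ 0 = 1.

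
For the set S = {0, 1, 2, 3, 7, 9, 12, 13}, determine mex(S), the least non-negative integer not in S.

4

The values 0, 1, 2, 3 are all present; 4 is the first non-negative integer missing from the set.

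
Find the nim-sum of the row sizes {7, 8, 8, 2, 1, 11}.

In binary:
  0111  (7)
  1000  (8)
  1000  (8)
  0010  (2)
  0001  (1)
  1011  (11)
  ----
  1111  (15)

15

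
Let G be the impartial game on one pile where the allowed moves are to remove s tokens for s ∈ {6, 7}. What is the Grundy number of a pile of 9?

1

Grundy values for subtraction set {6, 7}:
k:     0  1  2  3  4  5  6  7  8  9
g(k):  0  0  0  0  0  0  1  1  1  1
So g(9) = 1.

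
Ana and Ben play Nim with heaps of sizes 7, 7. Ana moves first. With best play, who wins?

Ben wins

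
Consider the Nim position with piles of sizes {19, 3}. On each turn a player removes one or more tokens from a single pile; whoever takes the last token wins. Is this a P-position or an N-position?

Compute the nim-sum pairwise:
19 ⊕ 3 = 16
The nim-sum is 16 ≠ 0, so this is an N-position: the player to move can win.

N-position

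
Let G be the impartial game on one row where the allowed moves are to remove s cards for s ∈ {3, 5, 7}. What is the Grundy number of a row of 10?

Grundy values for subtraction set {3, 5, 7}:
g(0) = mex{} = 0
g(1) = mex{} = 0
g(2) = mex{} = 0
g(3) = mex{0} = 1
g(4) = mex{0} = 1
g(5) = mex{0} = 1
g(6) = mex{0,1} = 2
g(7) = mex{0,1} = 2
g(8) = mex{0,1} = 2
g(9) = mex{0,1,2} = 3
g(10) = mex{1,2} = 0
So g(10) = 0.

0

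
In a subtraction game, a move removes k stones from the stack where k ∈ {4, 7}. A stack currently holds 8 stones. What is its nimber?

2

Grundy values for subtraction set {4, 7}:
k:     0  1  2  3  4  5  6  7  8
g(k):  0  0  0  0  1  1  1  1  2
So g(8) = 2.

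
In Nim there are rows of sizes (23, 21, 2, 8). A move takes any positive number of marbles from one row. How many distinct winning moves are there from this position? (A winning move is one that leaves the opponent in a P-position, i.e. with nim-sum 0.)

1

In binary:
  10111  (23)
  10101  (21)
  00010  (2)
  01000  (8)
  -----
  01000  (8)
The overall nim-sum is X = 8. A row of size p has a winning move iff p XOR X < p (reduce it to p XOR X).
  23: 23 XOR 8 = 31 ≥ 23 — no move.
  21: 21 XOR 8 = 29 ≥ 21 — no move.
  2: 2 XOR 8 = 10 ≥ 2 — no move.
  8: 8 XOR 8 = 0 < 8 — winning move (to 0).
That gives 1 winning move.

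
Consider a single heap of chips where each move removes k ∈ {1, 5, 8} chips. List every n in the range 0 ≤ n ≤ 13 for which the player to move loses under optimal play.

Compute g(0), g(1), … for moves {1, 5, 8}:
g(0) = mex{} = 0
g(1) = mex{0} = 1
g(2) = mex{1} = 0
g(3) = mex{0} = 1
g(4) = mex{1} = 0
g(5) = mex{0} = 1
g(6) = mex{1} = 0
g(7) = mex{0} = 1
g(8) = mex{0,1} = 2
g(9) = mex{0,1,2} = 3
g(10) = mex{0,1,3} = 2
g(11) = mex{0,1,2} = 3
g(12) = mex{0,1,3} = 2
g(13) = mex{1,2} = 0
The P-positions (g = 0) in 0..13 are 0, 2, 4, 6, 13.

0, 2, 4, 6, 13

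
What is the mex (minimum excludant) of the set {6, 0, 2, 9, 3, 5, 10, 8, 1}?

4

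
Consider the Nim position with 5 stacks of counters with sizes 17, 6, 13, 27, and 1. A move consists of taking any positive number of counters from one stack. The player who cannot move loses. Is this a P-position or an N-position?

Nim-sum: 17 XOR 6 XOR 13 XOR 27 XOR 1 = 0.
The nim-sum is 0, so this is a P-position: the player to move is in a losing position under optimal play.

P-position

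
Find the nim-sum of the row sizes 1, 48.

49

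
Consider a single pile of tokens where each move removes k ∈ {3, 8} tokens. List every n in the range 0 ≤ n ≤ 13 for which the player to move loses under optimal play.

Grundy values for subtraction set {3, 8}:
k:     0  1  2  3  4  5  6  7  8  9 10 11 12 13
g(k):  0  0  0  1  1  1  0  0  2  1  1  0  0  0
The P-positions (g = 0) in 0..13 are 0, 1, 2, 6, 7, 11, 12, 13.

0, 1, 2, 6, 7, 11, 12, 13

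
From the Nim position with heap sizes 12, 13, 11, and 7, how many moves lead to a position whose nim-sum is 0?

Nim-sum: 12 ⊕ 13 ⊕ 11 ⊕ 7 = 13.
The overall nim-sum is X = 13. A heap of size p has a winning move iff p XOR X < p (reduce it to p XOR X).
  12: 12 XOR 13 = 1 < 12 — winning move (to 1).
  13: 13 XOR 13 = 0 < 13 — winning move (to 0).
  11: 11 XOR 13 = 6 < 11 — winning move (to 6).
  7: 7 XOR 13 = 10 ≥ 7 — no move.
That gives 3 winning moves.

3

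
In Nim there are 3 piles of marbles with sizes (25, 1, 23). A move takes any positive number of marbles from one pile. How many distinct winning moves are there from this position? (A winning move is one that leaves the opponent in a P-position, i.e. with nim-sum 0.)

Write each in binary and XOR column by column:
  11001  (25)
  00001  (1)
  10111  (23)
  -----
  01111  (15)
The overall nim-sum is X = 15. A pile of size p has a winning move iff p XOR X < p (reduce it to p XOR X).
  25: 25 XOR 15 = 22 < 25 — winning move (to 22).
  1: 1 XOR 15 = 14 ≥ 1 — no move.
  23: 23 XOR 15 = 24 ≥ 23 — no move.
That gives 1 winning move.

1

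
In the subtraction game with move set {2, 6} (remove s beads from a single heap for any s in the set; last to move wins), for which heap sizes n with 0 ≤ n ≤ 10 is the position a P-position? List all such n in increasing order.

0, 1, 4, 5, 8, 9

Build the Grundy sequence with g(k) = mex{g(k−s) : s ∈ {2, 6}, s ≤ k}:
g(0) = mex{} = 0
g(1) = mex{} = 0
g(2) = mex{0} = 1
g(3) = mex{0} = 1
g(4) = mex{1} = 0
g(5) = mex{1} = 0
g(6) = mex{0} = 1
g(7) = mex{0} = 1
g(8) = mex{1} = 0
g(9) = mex{1} = 0
g(10) = mex{0} = 1
The P-positions (g = 0) in 0..10 are 0, 1, 4, 5, 8, 9.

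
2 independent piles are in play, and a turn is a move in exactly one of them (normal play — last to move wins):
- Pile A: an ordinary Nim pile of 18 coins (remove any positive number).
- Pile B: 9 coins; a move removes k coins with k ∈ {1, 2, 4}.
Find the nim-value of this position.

18

Pile A is a plain Nim pile of size 18, so its Grundy value is 18.
Grundy values for pile B (subtraction set {1, 2, 4}):
g(0) = mex{} = 0
g(1) = mex{0} = 1
g(2) = mex{0,1} = 2
g(3) = mex{1,2} = 0
g(4) = mex{0,2} = 1
g(5) = mex{0,1} = 2
g(6) = mex{1,2} = 0
g(7) = mex{0,2} = 1
g(8) = mex{0,1} = 2
g(9) = mex{1,2} = 0
So g(9) = 0.
By the Sprague-Grundy theorem, the Grundy value of a sum of independent games is the XOR of the component values.
Combined value = 18 XOR 0 = 18.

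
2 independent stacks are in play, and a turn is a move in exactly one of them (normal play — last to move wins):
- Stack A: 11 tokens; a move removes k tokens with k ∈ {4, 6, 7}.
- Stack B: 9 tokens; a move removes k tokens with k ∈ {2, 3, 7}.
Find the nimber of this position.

Grundy values for stack A (subtraction set {4, 6, 7}):
k:     0  1  2  3  4  5  6  7  8  9 10 11
g(k):  0  0  0  0  1  1  1  1  2  2  2  0
So g(11) = 0.
Build the Grundy sequence for stack B with g(k) = mex{g(k−s) : s ∈ {2, 3, 7}, s ≤ k}:
k:     0  1  2  3  4  5  6  7  8  9
g(k):  0  0  1  1  2  0  0  1  1  2
So g(9) = 2.
By the Sprague-Grundy theorem, the Grundy value of a sum of independent games is the XOR of the component values.
Combined value = 0 ⊕ 2 = 2.

2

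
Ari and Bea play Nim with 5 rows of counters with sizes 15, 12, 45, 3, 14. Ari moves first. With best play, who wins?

Ari wins

Nim-sum: 15 XOR 12 XOR 45 XOR 3 XOR 14 = 35.
The nim-sum is 35 ≠ 0, so this is an N-position: the player to move can win; Ari has a winning move.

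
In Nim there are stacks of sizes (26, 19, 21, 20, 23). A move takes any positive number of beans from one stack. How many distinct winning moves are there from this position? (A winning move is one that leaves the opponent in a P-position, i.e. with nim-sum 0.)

Nim-sum: 26 XOR 19 XOR 21 XOR 20 XOR 23 = 31.
The overall nim-sum is X = 31. A stack of size p has a winning move iff p XOR X < p (reduce it to p XOR X).
  26: 26 XOR 31 = 5 < 26 — winning move (to 5).
  19: 19 XOR 31 = 12 < 19 — winning move (to 12).
  21: 21 XOR 31 = 10 < 21 — winning move (to 10).
  20: 20 XOR 31 = 11 < 20 — winning move (to 11).
  23: 23 XOR 31 = 8 < 23 — winning move (to 8).
That gives 5 winning moves.

5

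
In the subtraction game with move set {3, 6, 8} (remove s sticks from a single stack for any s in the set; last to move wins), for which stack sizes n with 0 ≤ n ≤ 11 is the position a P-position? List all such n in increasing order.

0, 1, 2, 11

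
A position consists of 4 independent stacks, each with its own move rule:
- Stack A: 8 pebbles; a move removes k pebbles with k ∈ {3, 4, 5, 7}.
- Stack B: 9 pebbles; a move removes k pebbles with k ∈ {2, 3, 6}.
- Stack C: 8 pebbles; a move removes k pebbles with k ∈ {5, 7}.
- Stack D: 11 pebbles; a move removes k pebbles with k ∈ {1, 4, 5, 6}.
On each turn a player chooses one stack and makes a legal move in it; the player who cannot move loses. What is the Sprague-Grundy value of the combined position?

3

Build the Grundy sequence for stack A with g(k) = mex{g(k−s) : s ∈ {3, 4, 5, 7}, s ≤ k}:
g(0) = mex{} = 0
g(1) = mex{} = 0
g(2) = mex{} = 0
g(3) = mex{0} = 1
g(4) = mex{0} = 1
g(5) = mex{0} = 1
g(6) = mex{0,1} = 2
g(7) = mex{0,1} = 2
g(8) = mex{0,1} = 2
So g(8) = 2.
Build the Grundy sequence for stack B with g(k) = mex{g(k−s) : s ∈ {2, 3, 6}, s ≤ k}:
k:     0  1  2  3  4  5  6  7  8  9
g(k):  0  0  1  1  2  0  3  1  2  0
So g(9) = 0.
Build the Grundy sequence for stack C with g(k) = mex{g(k−s) : s ∈ {5, 7}, s ≤ k}:
k:     0  1  2  3  4  5  6  7  8
g(k):  0  0  0  0  0  1  1  1  1
So g(8) = 1.
Grundy values for stack D (subtraction set {1, 4, 5, 6}):
g(0) = mex{} = 0
g(1) = mex{0} = 1
g(2) = mex{1} = 0
g(3) = mex{0} = 1
g(4) = mex{0,1} = 2
g(5) = mex{0,1,2} = 3
g(6) = mex{0,1,3} = 2
g(7) = mex{0,1,2} = 3
g(8) = mex{0,1,2,3} = 4
g(9) = mex{1,2,3,4} = 0
g(10) = mex{0,2,3} = 1
g(11) = mex{1,2,3} = 0
So g(11) = 0.
The value of a disjunctive sum is the nim-sum of the parts.
Combined value = 2 ⊕ 0 ⊕ 1 ⊕ 0 = 3.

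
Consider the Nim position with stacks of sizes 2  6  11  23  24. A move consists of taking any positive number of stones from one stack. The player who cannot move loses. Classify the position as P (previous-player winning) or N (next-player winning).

Nim-sum: 2 XOR 6 XOR 11 XOR 23 XOR 24 = 0.
The nim-sum is 0, so this is a P-position: the player to move is in a losing position under optimal play.

P-position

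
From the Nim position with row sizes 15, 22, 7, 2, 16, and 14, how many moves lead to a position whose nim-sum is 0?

5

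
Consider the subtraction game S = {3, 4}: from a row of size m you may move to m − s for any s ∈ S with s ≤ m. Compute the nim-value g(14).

Compute g(0), g(1), … for moves {3, 4}:
g(0) = mex{} = 0
g(1) = mex{} = 0
g(2) = mex{} = 0
g(3) = mex{0} = 1
g(4) = mex{0} = 1
g(5) = mex{0} = 1
g(6) = mex{0,1} = 2
g(7) = mex{1} = 0
g(8) = mex{1} = 0
g(9) = mex{1,2} = 0
g(10) = mex{0,2} = 1
g(11) = mex{0} = 1
g(12) = mex{0} = 1
g(13) = mex{0,1} = 2
g(14) = mex{1} = 0
So g(14) = 0.

0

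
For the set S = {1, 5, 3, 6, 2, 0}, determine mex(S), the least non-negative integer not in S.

The values 0, 1, 2, 3 are all present; 4 is the first non-negative integer missing from the set.

4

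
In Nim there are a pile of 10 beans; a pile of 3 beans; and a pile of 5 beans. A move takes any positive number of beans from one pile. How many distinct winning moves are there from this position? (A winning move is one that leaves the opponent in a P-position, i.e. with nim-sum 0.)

Compute the nim-sum pairwise:
10 ^ 3 = 9
9 ^ 5 = 12
The overall nim-sum is X = 12. A pile of size p has a winning move iff p XOR X < p (reduce it to p XOR X).
  10: 10 XOR 12 = 6 < 10 — winning move (to 6).
  3: 3 XOR 12 = 15 ≥ 3 — no move.
  5: 5 XOR 12 = 9 ≥ 5 — no move.
That gives 1 winning move.

1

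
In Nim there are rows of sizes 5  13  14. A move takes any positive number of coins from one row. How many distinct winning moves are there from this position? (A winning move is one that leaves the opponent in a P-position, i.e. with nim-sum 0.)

3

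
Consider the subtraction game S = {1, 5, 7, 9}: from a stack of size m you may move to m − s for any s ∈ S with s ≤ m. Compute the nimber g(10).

0

Grundy values for subtraction set {1, 5, 7, 9}:
k:     0  1  2  3  4  5  6  7  8  9 10
g(k):  0  1  0  1  0  1  0  1  0  1  0
So g(10) = 0.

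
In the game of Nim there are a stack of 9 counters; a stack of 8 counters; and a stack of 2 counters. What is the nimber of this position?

3

Compute the nim-sum pairwise:
9 ⊕ 8 = 1
1 ⊕ 2 = 3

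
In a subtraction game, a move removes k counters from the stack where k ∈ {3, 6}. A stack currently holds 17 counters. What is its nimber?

2

Build the Grundy sequence with g(k) = mex{g(k−s) : s ∈ {3, 6}, s ≤ k}:
k:     0  1  2  3  4  5  6  7  8  9 10 11 12 13 14 15 16 17
g(k):  0  0  0  1  1  1  2  2  2  0  0  0  1  1  1  2  2  2
So g(17) = 2.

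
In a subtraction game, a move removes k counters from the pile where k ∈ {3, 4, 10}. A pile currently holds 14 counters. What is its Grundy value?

Grundy values for subtraction set {3, 4, 10}:
k:     0  1  2  3  4  5  6  7  8  9 10 11 12 13 14
g(k):  0  0  0  1  1  1  2  0  0  0  1  1  1  2  0
So g(14) = 0.

0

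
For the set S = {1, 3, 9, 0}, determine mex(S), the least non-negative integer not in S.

2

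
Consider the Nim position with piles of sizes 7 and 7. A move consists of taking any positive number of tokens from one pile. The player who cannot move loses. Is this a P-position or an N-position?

Nim-sum: 7 XOR 7 = 0.
The nim-sum is 0, so this is a P-position: the player to move is in a losing position under optimal play.

P-position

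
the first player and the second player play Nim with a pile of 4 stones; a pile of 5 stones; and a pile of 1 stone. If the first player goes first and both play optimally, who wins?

the second player wins

Compute the nim-sum pairwise:
4 ⊕ 5 = 1
1 ⊕ 1 = 0
The nim-sum is 0, so this is a P-position: the player to move is in a losing position under optimal play; the first player is about to move from it and so loses — the second player wins.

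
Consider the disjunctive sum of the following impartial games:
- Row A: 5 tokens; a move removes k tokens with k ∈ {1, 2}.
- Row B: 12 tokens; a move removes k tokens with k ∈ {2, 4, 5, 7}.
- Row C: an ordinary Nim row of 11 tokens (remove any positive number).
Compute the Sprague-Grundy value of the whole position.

8

Grundy values for row A (subtraction set {1, 2}):
g(0) = mex{} = 0
g(1) = mex{0} = 1
g(2) = mex{0,1} = 2
g(3) = mex{1,2} = 0
g(4) = mex{0,2} = 1
g(5) = mex{0,1} = 2
So g(5) = 2.
Grundy values for row B (subtraction set {2, 4, 5, 7}):
g(0) = mex{} = 0
g(1) = mex{} = 0
g(2) = mex{0} = 1
g(3) = mex{0} = 1
g(4) = mex{0,1} = 2
g(5) = mex{0,1} = 2
g(6) = mex{0,1,2} = 3
g(7) = mex{0,1,2} = 3
g(8) = mex{0,1,2,3} = 4
g(9) = mex{1,2,3} = 0
g(10) = mex{1,2,3,4} = 0
g(11) = mex{0,2,3} = 1
g(12) = mex{0,2,3,4} = 1
So g(12) = 1.
Row C is a plain Nim row of size 11, so its Grundy value is 11.
The value of a disjunctive sum is the nim-sum of the parts.
Combined value = 2 ⊕ 1 ⊕ 11 = 8.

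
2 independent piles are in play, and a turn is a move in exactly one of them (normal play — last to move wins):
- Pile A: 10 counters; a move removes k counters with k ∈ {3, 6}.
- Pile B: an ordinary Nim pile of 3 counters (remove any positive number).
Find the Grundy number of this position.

3

Grundy values for pile A (subtraction set {3, 6}):
k:     0  1  2  3  4  5  6  7  8  9 10
g(k):  0  0  0  1  1  1  2  2  2  0  0
So g(10) = 0.
Pile B is a plain Nim pile of size 3, so its Grundy value is 3.
By the Sprague-Grundy theorem, the Grundy value of a sum of independent games is the XOR of the component values.
Combined value = 0 ⊕ 3 = 3.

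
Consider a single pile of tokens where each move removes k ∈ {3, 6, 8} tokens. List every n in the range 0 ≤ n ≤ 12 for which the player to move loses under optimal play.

Compute g(0), g(1), … for moves {3, 6, 8}:
g(0) = mex{} = 0
g(1) = mex{} = 0
g(2) = mex{} = 0
g(3) = mex{0} = 1
g(4) = mex{0} = 1
g(5) = mex{0} = 1
g(6) = mex{0,1} = 2
g(7) = mex{0,1} = 2
g(8) = mex{0,1} = 2
g(9) = mex{0,1,2} = 3
g(10) = mex{0,1,2} = 3
g(11) = mex{1,2} = 0
g(12) = mex{1,2,3} = 0
The P-positions (g = 0) in 0..12 are 0, 1, 2, 11, 12.

0, 1, 2, 11, 12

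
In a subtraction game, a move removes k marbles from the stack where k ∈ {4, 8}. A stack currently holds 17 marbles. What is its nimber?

Grundy values for subtraction set {4, 8}:
k:     0  1  2  3  4  5  6  7  8  9 10 11 12 13 14 15 16 17
g(k):  0  0  0  0  1  1  1  1  2  2  2  2  0  0  0  0  1  1
So g(17) = 1.

1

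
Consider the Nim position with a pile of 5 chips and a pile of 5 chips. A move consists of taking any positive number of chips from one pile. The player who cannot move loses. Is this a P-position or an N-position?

P-position

Nim-sum: 5 ^ 5 = 0.
The nim-sum is 0, so this is a P-position: the player to move is in a losing position under optimal play.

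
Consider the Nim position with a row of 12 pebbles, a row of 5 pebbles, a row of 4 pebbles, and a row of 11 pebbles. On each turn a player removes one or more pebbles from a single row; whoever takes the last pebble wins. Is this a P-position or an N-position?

N-position

Nim-sum: 12 ^ 5 ^ 4 ^ 11 = 6.
The nim-sum is 6 ≠ 0, so this is an N-position: the player to move can win.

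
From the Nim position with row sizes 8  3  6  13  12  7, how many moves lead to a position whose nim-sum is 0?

3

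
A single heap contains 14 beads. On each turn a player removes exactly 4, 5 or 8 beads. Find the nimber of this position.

0

Build the Grundy sequence with g(k) = mex{g(k−s) : s ∈ {4, 5, 8}, s ≤ k}:
g(0) = mex{} = 0
g(1) = mex{} = 0
g(2) = mex{} = 0
g(3) = mex{} = 0
g(4) = mex{0} = 1
g(5) = mex{0} = 1
g(6) = mex{0} = 1
g(7) = mex{0} = 1
g(8) = mex{0,1} = 2
g(9) = mex{0,1} = 2
g(10) = mex{0,1} = 2
g(11) = mex{0,1} = 2
g(12) = mex{1,2} = 0
g(13) = mex{1,2} = 0
g(14) = mex{1,2} = 0
So g(14) = 0.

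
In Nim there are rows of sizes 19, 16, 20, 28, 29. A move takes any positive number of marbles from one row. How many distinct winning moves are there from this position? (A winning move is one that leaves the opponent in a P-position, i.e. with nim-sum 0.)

Compute the nim-sum pairwise:
19 ⊕ 16 = 3
3 ⊕ 20 = 23
23 ⊕ 28 = 11
11 ⊕ 29 = 22
The overall nim-sum is X = 22. A row of size p has a winning move iff p XOR X < p (reduce it to p XOR X).
  19: 19 XOR 22 = 5 < 19 — winning move (to 5).
  16: 16 XOR 22 = 6 < 16 — winning move (to 6).
  20: 20 XOR 22 = 2 < 20 — winning move (to 2).
  28: 28 XOR 22 = 10 < 28 — winning move (to 10).
  29: 29 XOR 22 = 11 < 29 — winning move (to 11).
That gives 5 winning moves.

5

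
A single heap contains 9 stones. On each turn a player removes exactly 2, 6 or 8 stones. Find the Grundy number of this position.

Build the Grundy sequence with g(k) = mex{g(k−s) : s ∈ {2, 6, 8}, s ≤ k}:
g(0) = mex{} = 0
g(1) = mex{} = 0
g(2) = mex{0} = 1
g(3) = mex{0} = 1
g(4) = mex{1} = 0
g(5) = mex{1} = 0
g(6) = mex{0} = 1
g(7) = mex{0} = 1
g(8) = mex{0,1} = 2
g(9) = mex{0,1} = 2
So g(9) = 2.

2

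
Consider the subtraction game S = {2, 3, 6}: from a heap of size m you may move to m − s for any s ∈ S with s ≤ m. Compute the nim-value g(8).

2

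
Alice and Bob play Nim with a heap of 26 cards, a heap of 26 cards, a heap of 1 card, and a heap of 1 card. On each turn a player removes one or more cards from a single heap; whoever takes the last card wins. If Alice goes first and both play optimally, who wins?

Bob wins

Write each in binary and XOR column by column:
  11010  (26)
  11010  (26)
  00001  (1)
  00001  (1)
  -----
  00000  (0)
The nim-sum is 0, so this is a P-position: the player to move is in a losing position under optimal play; Alice is about to move from it and so loses — Bob wins.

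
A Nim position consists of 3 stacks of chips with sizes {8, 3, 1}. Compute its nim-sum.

10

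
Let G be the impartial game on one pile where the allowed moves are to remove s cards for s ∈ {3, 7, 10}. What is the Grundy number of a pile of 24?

Build the Grundy sequence with g(k) = mex{g(k−s) : s ∈ {3, 7, 10}, s ≤ k}:
k:     0  1  2  3  4  5  6  7  8  9 10 11 12 13 14 15 16 17 18 19 20 21 22 23 24
g(k):  0  0  0  1  1  1  0  2  2  1  3  3  2  2  0  0  3  1  1  0  0  2  1  1  3
So g(24) = 3.

3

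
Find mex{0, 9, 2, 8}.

1

0 is in the set but 1 is not, so the mex is 1.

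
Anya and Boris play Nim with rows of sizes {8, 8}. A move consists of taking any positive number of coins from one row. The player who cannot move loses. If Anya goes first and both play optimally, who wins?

Nim-sum: 8 ⊕ 8 = 0.
The nim-sum is 0, so this is a P-position: the player to move is in a losing position under optimal play; Anya is about to move from it and so loses — Boris wins.

Boris wins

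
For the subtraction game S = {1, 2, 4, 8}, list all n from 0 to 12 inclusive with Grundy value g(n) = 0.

0, 3, 6, 9, 12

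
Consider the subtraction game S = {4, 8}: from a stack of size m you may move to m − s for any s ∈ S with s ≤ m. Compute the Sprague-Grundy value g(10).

Build the Grundy sequence with g(k) = mex{g(k−s) : s ∈ {4, 8}, s ≤ k}:
k:     0  1  2  3  4  5  6  7  8  9 10
g(k):  0  0  0  0  1  1  1  1  2  2  2
So g(10) = 2.

2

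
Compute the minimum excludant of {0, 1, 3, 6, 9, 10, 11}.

2

The values 0, 1 are all present; 2 is the first non-negative integer missing from the set.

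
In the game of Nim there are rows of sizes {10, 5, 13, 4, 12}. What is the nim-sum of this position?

Nim-sum: 10 ⊕ 5 ⊕ 13 ⊕ 4 ⊕ 12 = 10.

10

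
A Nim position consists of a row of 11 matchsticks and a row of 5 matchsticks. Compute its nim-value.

Compute the nim-sum pairwise:
11 ⊕ 5 = 14

14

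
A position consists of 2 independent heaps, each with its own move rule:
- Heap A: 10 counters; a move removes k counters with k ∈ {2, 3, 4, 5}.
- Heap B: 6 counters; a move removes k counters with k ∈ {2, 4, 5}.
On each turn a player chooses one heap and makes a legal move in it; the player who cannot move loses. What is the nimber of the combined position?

2

Build the Grundy sequence for heap A with g(k) = mex{g(k−s) : s ∈ {2, 3, 4, 5}, s ≤ k}:
k:     0  1  2  3  4  5  6  7  8  9 10
g(k):  0  0  1  1  2  2  3  0  0  1  1
So g(10) = 1.
Grundy values for heap B (subtraction set {2, 4, 5}):
k:     0  1  2  3  4  5  6
g(k):  0  0  1  1  2  2  3
So g(6) = 3.
By the Sprague-Grundy theorem, the Grundy value of a sum of independent games is the XOR of the component values.
Combined value = 1 ⊕ 3 = 2.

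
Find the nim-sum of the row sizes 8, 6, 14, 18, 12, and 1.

In binary:
  01000  (8)
  00110  (6)
  01110  (14)
  10010  (18)
  01100  (12)
  00001  (1)
  -----
  11111  (31)

31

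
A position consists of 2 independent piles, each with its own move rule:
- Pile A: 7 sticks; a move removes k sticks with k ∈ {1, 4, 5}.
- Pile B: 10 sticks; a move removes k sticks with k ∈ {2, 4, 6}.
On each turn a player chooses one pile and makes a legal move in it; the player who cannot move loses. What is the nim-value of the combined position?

2

Grundy values for pile A (subtraction set {1, 4, 5}):
g(0) = mex{} = 0
g(1) = mex{0} = 1
g(2) = mex{1} = 0
g(3) = mex{0} = 1
g(4) = mex{0,1} = 2
g(5) = mex{0,1,2} = 3
g(6) = mex{0,1,3} = 2
g(7) = mex{0,1,2} = 3
So g(7) = 3.
Grundy values for pile B (subtraction set {2, 4, 6}):
k:     0  1  2  3  4  5  6  7  8  9 10
g(k):  0  0  1  1  2  2  3  3  0  0  1
So g(10) = 1.
The value of a disjunctive sum is the nim-sum of the parts.
Combined value = 3 XOR 1 = 2.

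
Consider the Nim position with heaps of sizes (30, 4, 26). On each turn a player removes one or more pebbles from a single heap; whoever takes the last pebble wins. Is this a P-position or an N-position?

P-position

Write each in binary and XOR column by column:
  11110  (30)
  00100  (4)
  11010  (26)
  -----
  00000  (0)
The nim-sum is 0, so this is a P-position: the player to move is in a losing position under optimal play.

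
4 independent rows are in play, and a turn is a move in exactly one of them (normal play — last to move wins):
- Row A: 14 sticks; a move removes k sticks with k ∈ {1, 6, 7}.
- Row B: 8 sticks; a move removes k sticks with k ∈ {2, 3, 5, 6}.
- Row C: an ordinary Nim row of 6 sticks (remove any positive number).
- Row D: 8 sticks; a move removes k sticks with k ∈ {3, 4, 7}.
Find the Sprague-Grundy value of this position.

4

For row A, compute g(0), g(1), … with moves {1, 6, 7}:
k:     0  1  2  3  4  5  6  7  8  9 10 11 12 13 14
g(k):  0  1  0  1  0  1  2  3  2  3  2  3  0  1  0
So g(14) = 0.
Grundy values for row B (subtraction set {2, 3, 5, 6}):
k:     0  1  2  3  4  5  6  7  8
g(k):  0  0  1  1  2  2  3  3  0
So g(8) = 0.
Row C is a plain Nim row of size 6, so its Grundy value is 6.
Grundy values for row D (subtraction set {3, 4, 7}):
k:     0  1  2  3  4  5  6  7  8
g(k):  0  0  0  1  1  1  2  2  2
So g(8) = 2.
The value of a disjunctive sum is the nim-sum of the parts.
Combined value = 0 XOR 0 XOR 6 XOR 2 = 4.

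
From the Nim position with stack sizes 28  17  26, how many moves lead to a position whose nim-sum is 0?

Write each in binary and XOR column by column:
  11100  (28)
  10001  (17)
  11010  (26)
  -----
  10111  (23)
The overall nim-sum is X = 23. A stack of size p has a winning move iff p XOR X < p (reduce it to p XOR X).
  28: 28 XOR 23 = 11 < 28 — winning move (to 11).
  17: 17 XOR 23 = 6 < 17 — winning move (to 6).
  26: 26 XOR 23 = 13 < 26 — winning move (to 13).
That gives 3 winning moves.

3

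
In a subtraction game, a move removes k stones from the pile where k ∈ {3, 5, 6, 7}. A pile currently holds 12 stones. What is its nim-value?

0

Build the Grundy sequence with g(k) = mex{g(k−s) : s ∈ {3, 5, 6, 7}, s ≤ k}:
g(0) = mex{} = 0
g(1) = mex{} = 0
g(2) = mex{} = 0
g(3) = mex{0} = 1
g(4) = mex{0} = 1
g(5) = mex{0} = 1
g(6) = mex{0,1} = 2
g(7) = mex{0,1} = 2
g(8) = mex{0,1} = 2
g(9) = mex{0,1,2} = 3
g(10) = mex{1,2} = 0
g(11) = mex{1,2} = 0
g(12) = mex{1,2,3} = 0
So g(12) = 0.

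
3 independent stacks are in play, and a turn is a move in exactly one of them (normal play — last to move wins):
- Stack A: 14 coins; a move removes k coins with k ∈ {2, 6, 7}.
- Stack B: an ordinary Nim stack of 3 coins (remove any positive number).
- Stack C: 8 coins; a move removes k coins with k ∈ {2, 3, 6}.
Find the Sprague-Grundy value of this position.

1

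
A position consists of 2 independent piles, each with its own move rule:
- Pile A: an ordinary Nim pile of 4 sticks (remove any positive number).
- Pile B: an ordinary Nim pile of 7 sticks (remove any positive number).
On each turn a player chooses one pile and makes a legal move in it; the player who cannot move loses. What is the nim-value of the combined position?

3

Pile A is a plain Nim pile of size 4, so its Grundy value is 4.
Pile B is a plain Nim pile of size 7, so its Grundy value is 7.
The value of a disjunctive sum is the nim-sum of the parts.
Combined value = 4 ⊕ 7 = 3.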